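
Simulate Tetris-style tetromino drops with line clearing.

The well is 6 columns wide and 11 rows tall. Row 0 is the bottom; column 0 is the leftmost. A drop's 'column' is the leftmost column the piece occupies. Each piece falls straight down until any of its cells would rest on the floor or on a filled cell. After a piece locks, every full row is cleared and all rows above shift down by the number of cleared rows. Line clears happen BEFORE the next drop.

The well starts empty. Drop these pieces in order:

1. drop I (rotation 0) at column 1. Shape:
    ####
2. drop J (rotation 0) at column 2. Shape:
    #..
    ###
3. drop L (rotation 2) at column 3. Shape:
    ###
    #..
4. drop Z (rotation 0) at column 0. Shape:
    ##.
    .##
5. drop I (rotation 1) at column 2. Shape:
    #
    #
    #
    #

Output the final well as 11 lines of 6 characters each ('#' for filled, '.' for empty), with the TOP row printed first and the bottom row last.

Drop 1: I rot0 at col 1 lands with bottom-row=0; cleared 0 line(s) (total 0); column heights now [0 1 1 1 1 0], max=1
Drop 2: J rot0 at col 2 lands with bottom-row=1; cleared 0 line(s) (total 0); column heights now [0 1 3 2 2 0], max=3
Drop 3: L rot2 at col 3 lands with bottom-row=2; cleared 0 line(s) (total 0); column heights now [0 1 3 4 4 4], max=4
Drop 4: Z rot0 at col 0 lands with bottom-row=3; cleared 0 line(s) (total 0); column heights now [5 5 4 4 4 4], max=5
Drop 5: I rot1 at col 2 lands with bottom-row=4; cleared 0 line(s) (total 0); column heights now [5 5 8 4 4 4], max=8

Answer: ......
......
......
..#...
..#...
..#...
###...
.#####
..##..
..###.
.####.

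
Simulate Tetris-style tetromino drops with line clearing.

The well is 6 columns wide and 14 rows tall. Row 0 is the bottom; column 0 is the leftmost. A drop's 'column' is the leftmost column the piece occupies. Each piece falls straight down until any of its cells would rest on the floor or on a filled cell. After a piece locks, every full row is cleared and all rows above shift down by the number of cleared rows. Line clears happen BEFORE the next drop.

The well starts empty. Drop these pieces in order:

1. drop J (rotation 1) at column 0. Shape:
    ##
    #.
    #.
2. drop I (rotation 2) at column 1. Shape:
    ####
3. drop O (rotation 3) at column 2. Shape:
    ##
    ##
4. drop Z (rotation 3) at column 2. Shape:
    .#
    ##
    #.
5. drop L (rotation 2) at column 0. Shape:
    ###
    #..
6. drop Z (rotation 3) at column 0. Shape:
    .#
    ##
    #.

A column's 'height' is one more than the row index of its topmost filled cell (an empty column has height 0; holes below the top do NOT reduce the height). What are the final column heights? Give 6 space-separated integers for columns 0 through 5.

Drop 1: J rot1 at col 0 lands with bottom-row=0; cleared 0 line(s) (total 0); column heights now [3 3 0 0 0 0], max=3
Drop 2: I rot2 at col 1 lands with bottom-row=3; cleared 0 line(s) (total 0); column heights now [3 4 4 4 4 0], max=4
Drop 3: O rot3 at col 2 lands with bottom-row=4; cleared 0 line(s) (total 0); column heights now [3 4 6 6 4 0], max=6
Drop 4: Z rot3 at col 2 lands with bottom-row=6; cleared 0 line(s) (total 0); column heights now [3 4 8 9 4 0], max=9
Drop 5: L rot2 at col 0 lands with bottom-row=7; cleared 0 line(s) (total 0); column heights now [9 9 9 9 4 0], max=9
Drop 6: Z rot3 at col 0 lands with bottom-row=9; cleared 0 line(s) (total 0); column heights now [11 12 9 9 4 0], max=12

Answer: 11 12 9 9 4 0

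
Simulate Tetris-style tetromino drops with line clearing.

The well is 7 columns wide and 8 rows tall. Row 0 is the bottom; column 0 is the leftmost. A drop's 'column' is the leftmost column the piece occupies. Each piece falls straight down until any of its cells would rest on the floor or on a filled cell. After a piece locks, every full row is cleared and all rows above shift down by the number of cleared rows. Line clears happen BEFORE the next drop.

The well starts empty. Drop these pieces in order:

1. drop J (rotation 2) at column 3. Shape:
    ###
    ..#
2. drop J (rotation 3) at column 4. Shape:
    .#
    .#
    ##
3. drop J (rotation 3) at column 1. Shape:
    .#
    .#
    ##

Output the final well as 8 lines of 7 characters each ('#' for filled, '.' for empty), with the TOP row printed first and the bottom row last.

Drop 1: J rot2 at col 3 lands with bottom-row=0; cleared 0 line(s) (total 0); column heights now [0 0 0 2 2 2 0], max=2
Drop 2: J rot3 at col 4 lands with bottom-row=2; cleared 0 line(s) (total 0); column heights now [0 0 0 2 3 5 0], max=5
Drop 3: J rot3 at col 1 lands with bottom-row=0; cleared 0 line(s) (total 0); column heights now [0 1 3 2 3 5 0], max=5

Answer: .......
.......
.......
.....#.
.....#.
..#.##.
..####.
.##..#.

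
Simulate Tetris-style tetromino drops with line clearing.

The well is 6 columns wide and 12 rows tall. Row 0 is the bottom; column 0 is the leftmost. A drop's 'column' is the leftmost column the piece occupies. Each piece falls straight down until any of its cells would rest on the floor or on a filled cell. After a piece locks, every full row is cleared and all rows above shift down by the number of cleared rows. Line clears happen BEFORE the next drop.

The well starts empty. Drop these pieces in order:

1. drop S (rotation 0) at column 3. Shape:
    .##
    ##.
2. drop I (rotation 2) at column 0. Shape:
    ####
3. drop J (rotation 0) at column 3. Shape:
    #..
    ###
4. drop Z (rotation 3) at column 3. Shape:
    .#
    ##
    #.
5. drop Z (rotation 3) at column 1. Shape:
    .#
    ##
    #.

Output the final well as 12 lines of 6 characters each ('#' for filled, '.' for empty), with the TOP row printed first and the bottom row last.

Answer: ......
......
......
......
......
......
....#.
...##.
...#..
..##..
.#####
.#.##.

Derivation:
Drop 1: S rot0 at col 3 lands with bottom-row=0; cleared 0 line(s) (total 0); column heights now [0 0 0 1 2 2], max=2
Drop 2: I rot2 at col 0 lands with bottom-row=1; cleared 1 line(s) (total 1); column heights now [0 0 0 1 1 0], max=1
Drop 3: J rot0 at col 3 lands with bottom-row=1; cleared 0 line(s) (total 1); column heights now [0 0 0 3 2 2], max=3
Drop 4: Z rot3 at col 3 lands with bottom-row=3; cleared 0 line(s) (total 1); column heights now [0 0 0 5 6 2], max=6
Drop 5: Z rot3 at col 1 lands with bottom-row=0; cleared 0 line(s) (total 1); column heights now [0 2 3 5 6 2], max=6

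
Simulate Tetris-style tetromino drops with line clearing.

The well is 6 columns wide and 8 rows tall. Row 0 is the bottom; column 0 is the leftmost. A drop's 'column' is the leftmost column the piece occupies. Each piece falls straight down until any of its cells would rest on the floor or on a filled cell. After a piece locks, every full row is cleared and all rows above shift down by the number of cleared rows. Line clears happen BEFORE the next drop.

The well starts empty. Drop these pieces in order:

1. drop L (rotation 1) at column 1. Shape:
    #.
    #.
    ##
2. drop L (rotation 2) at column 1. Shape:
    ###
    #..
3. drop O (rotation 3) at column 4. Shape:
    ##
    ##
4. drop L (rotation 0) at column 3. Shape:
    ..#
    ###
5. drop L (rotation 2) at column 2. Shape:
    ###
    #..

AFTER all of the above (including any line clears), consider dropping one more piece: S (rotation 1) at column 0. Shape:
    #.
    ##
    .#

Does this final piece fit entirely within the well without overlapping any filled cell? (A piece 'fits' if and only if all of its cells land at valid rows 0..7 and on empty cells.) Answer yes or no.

Answer: yes

Derivation:
Drop 1: L rot1 at col 1 lands with bottom-row=0; cleared 0 line(s) (total 0); column heights now [0 3 1 0 0 0], max=3
Drop 2: L rot2 at col 1 lands with bottom-row=3; cleared 0 line(s) (total 0); column heights now [0 5 5 5 0 0], max=5
Drop 3: O rot3 at col 4 lands with bottom-row=0; cleared 0 line(s) (total 0); column heights now [0 5 5 5 2 2], max=5
Drop 4: L rot0 at col 3 lands with bottom-row=5; cleared 0 line(s) (total 0); column heights now [0 5 5 6 6 7], max=7
Drop 5: L rot2 at col 2 lands with bottom-row=5; cleared 0 line(s) (total 0); column heights now [0 5 7 7 7 7], max=7
Test piece S rot1 at col 0 (width 2): heights before test = [0 5 7 7 7 7]; fits = True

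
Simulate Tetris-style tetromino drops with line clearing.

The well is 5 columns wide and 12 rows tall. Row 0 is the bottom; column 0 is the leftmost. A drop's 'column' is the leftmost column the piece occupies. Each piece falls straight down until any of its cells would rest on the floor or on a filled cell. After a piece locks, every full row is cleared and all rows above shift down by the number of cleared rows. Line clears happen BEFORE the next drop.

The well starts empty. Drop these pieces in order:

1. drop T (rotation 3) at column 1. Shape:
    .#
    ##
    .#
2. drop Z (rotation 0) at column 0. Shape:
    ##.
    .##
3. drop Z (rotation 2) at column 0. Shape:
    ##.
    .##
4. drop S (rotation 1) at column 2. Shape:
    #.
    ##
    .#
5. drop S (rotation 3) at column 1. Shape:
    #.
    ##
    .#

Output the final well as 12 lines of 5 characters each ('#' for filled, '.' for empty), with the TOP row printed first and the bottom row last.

Answer: .....
.#...
.##..
..#..
..#..
####.
.###.
##...
.##..
..#..
.##..
..#..

Derivation:
Drop 1: T rot3 at col 1 lands with bottom-row=0; cleared 0 line(s) (total 0); column heights now [0 2 3 0 0], max=3
Drop 2: Z rot0 at col 0 lands with bottom-row=3; cleared 0 line(s) (total 0); column heights now [5 5 4 0 0], max=5
Drop 3: Z rot2 at col 0 lands with bottom-row=5; cleared 0 line(s) (total 0); column heights now [7 7 6 0 0], max=7
Drop 4: S rot1 at col 2 lands with bottom-row=5; cleared 0 line(s) (total 0); column heights now [7 7 8 7 0], max=8
Drop 5: S rot3 at col 1 lands with bottom-row=8; cleared 0 line(s) (total 0); column heights now [7 11 10 7 0], max=11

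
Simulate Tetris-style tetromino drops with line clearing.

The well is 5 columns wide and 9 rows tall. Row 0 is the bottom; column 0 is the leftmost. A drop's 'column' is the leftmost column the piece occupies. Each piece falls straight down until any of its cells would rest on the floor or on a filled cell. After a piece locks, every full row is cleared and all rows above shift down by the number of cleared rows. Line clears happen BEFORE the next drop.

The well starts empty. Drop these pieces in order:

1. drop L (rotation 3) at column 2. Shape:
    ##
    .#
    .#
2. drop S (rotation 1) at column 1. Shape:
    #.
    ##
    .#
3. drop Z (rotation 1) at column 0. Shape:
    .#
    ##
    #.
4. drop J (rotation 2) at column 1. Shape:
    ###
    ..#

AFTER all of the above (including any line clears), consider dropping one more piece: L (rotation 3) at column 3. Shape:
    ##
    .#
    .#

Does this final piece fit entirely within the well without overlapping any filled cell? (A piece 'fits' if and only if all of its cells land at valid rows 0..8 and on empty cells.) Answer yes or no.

Drop 1: L rot3 at col 2 lands with bottom-row=0; cleared 0 line(s) (total 0); column heights now [0 0 3 3 0], max=3
Drop 2: S rot1 at col 1 lands with bottom-row=3; cleared 0 line(s) (total 0); column heights now [0 6 5 3 0], max=6
Drop 3: Z rot1 at col 0 lands with bottom-row=5; cleared 0 line(s) (total 0); column heights now [7 8 5 3 0], max=8
Drop 4: J rot2 at col 1 lands with bottom-row=7; cleared 0 line(s) (total 0); column heights now [7 9 9 9 0], max=9
Test piece L rot3 at col 3 (width 2): heights before test = [7 9 9 9 0]; fits = False

Answer: no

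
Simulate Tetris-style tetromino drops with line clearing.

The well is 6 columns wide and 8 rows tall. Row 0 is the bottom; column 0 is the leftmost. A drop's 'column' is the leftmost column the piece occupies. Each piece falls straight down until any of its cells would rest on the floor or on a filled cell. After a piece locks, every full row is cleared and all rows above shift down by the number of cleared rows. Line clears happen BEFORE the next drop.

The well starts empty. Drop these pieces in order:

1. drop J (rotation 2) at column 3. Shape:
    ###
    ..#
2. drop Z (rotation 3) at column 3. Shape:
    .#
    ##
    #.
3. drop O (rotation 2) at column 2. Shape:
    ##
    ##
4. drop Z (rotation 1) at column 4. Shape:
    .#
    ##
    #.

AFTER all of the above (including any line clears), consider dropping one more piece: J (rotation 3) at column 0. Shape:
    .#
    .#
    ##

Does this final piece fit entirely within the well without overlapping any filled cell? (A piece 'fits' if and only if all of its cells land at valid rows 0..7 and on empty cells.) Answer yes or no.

Drop 1: J rot2 at col 3 lands with bottom-row=0; cleared 0 line(s) (total 0); column heights now [0 0 0 2 2 2], max=2
Drop 2: Z rot3 at col 3 lands with bottom-row=2; cleared 0 line(s) (total 0); column heights now [0 0 0 4 5 2], max=5
Drop 3: O rot2 at col 2 lands with bottom-row=4; cleared 0 line(s) (total 0); column heights now [0 0 6 6 5 2], max=6
Drop 4: Z rot1 at col 4 lands with bottom-row=5; cleared 0 line(s) (total 0); column heights now [0 0 6 6 7 8], max=8
Test piece J rot3 at col 0 (width 2): heights before test = [0 0 6 6 7 8]; fits = True

Answer: yes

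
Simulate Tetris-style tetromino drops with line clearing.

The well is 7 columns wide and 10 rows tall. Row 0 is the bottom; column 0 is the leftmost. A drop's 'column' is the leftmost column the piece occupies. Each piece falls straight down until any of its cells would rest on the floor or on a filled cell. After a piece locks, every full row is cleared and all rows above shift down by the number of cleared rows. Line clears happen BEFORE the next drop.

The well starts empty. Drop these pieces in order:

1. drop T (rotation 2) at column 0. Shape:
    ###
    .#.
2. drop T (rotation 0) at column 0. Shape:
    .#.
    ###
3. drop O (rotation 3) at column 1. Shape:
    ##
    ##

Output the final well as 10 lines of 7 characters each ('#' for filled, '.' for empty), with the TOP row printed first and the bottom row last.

Drop 1: T rot2 at col 0 lands with bottom-row=0; cleared 0 line(s) (total 0); column heights now [2 2 2 0 0 0 0], max=2
Drop 2: T rot0 at col 0 lands with bottom-row=2; cleared 0 line(s) (total 0); column heights now [3 4 3 0 0 0 0], max=4
Drop 3: O rot3 at col 1 lands with bottom-row=4; cleared 0 line(s) (total 0); column heights now [3 6 6 0 0 0 0], max=6

Answer: .......
.......
.......
.......
.##....
.##....
.#.....
###....
###....
.#.....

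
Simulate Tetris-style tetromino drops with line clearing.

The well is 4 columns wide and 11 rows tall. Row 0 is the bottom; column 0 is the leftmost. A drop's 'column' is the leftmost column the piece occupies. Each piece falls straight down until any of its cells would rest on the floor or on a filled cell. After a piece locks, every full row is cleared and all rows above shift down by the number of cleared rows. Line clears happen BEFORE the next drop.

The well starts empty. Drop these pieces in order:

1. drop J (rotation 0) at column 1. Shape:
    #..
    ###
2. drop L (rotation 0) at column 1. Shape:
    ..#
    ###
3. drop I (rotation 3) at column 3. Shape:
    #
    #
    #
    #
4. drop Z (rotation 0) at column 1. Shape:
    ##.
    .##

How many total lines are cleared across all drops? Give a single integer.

Drop 1: J rot0 at col 1 lands with bottom-row=0; cleared 0 line(s) (total 0); column heights now [0 2 1 1], max=2
Drop 2: L rot0 at col 1 lands with bottom-row=2; cleared 0 line(s) (total 0); column heights now [0 3 3 4], max=4
Drop 3: I rot3 at col 3 lands with bottom-row=4; cleared 0 line(s) (total 0); column heights now [0 3 3 8], max=8
Drop 4: Z rot0 at col 1 lands with bottom-row=8; cleared 0 line(s) (total 0); column heights now [0 10 10 9], max=10

Answer: 0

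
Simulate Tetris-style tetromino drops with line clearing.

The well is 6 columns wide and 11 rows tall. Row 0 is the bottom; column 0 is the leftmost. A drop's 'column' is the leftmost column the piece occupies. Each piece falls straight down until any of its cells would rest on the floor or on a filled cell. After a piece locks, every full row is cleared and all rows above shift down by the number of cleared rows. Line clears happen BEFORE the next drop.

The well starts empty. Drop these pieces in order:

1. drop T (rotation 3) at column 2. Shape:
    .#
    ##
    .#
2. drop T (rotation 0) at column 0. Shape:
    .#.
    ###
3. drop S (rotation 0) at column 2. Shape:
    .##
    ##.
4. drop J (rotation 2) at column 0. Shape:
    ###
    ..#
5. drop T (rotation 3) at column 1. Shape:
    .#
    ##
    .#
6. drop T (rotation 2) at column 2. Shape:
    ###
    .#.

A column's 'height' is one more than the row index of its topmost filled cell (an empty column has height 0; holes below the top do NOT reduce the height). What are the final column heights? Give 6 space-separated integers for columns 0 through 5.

Drop 1: T rot3 at col 2 lands with bottom-row=0; cleared 0 line(s) (total 0); column heights now [0 0 2 3 0 0], max=3
Drop 2: T rot0 at col 0 lands with bottom-row=2; cleared 0 line(s) (total 0); column heights now [3 4 3 3 0 0], max=4
Drop 3: S rot0 at col 2 lands with bottom-row=3; cleared 0 line(s) (total 0); column heights now [3 4 4 5 5 0], max=5
Drop 4: J rot2 at col 0 lands with bottom-row=4; cleared 0 line(s) (total 0); column heights now [6 6 6 5 5 0], max=6
Drop 5: T rot3 at col 1 lands with bottom-row=6; cleared 0 line(s) (total 0); column heights now [6 8 9 5 5 0], max=9
Drop 6: T rot2 at col 2 lands with bottom-row=8; cleared 0 line(s) (total 0); column heights now [6 8 10 10 10 0], max=10

Answer: 6 8 10 10 10 0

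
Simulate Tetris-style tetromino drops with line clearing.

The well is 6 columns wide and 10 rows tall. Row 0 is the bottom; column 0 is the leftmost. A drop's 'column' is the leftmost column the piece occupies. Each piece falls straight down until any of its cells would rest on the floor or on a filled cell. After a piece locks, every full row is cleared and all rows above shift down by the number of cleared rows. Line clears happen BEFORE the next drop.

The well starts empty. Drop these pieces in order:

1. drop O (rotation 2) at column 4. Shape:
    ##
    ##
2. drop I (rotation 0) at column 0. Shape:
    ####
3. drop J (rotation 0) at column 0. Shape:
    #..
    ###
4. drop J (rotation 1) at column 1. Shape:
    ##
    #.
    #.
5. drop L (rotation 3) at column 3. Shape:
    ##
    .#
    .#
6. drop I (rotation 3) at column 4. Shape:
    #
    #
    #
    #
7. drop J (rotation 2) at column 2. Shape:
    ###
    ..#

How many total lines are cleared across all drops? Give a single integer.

Drop 1: O rot2 at col 4 lands with bottom-row=0; cleared 0 line(s) (total 0); column heights now [0 0 0 0 2 2], max=2
Drop 2: I rot0 at col 0 lands with bottom-row=0; cleared 1 line(s) (total 1); column heights now [0 0 0 0 1 1], max=1
Drop 3: J rot0 at col 0 lands with bottom-row=0; cleared 0 line(s) (total 1); column heights now [2 1 1 0 1 1], max=2
Drop 4: J rot1 at col 1 lands with bottom-row=1; cleared 0 line(s) (total 1); column heights now [2 4 4 0 1 1], max=4
Drop 5: L rot3 at col 3 lands with bottom-row=1; cleared 0 line(s) (total 1); column heights now [2 4 4 4 4 1], max=4
Drop 6: I rot3 at col 4 lands with bottom-row=4; cleared 0 line(s) (total 1); column heights now [2 4 4 4 8 1], max=8
Drop 7: J rot2 at col 2 lands with bottom-row=8; cleared 0 line(s) (total 1); column heights now [2 4 10 10 10 1], max=10

Answer: 1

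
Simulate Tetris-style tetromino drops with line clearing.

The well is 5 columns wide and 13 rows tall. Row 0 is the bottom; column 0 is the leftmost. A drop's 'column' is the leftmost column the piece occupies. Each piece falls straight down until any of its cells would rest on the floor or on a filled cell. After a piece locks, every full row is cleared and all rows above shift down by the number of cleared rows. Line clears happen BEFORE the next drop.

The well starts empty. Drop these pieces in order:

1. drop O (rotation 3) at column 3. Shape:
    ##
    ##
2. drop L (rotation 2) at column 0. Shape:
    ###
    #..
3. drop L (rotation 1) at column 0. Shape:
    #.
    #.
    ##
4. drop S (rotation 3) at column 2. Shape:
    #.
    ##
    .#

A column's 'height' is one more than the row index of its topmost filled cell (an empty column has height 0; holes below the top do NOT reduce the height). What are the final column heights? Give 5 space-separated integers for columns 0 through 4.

Drop 1: O rot3 at col 3 lands with bottom-row=0; cleared 0 line(s) (total 0); column heights now [0 0 0 2 2], max=2
Drop 2: L rot2 at col 0 lands with bottom-row=0; cleared 1 line(s) (total 1); column heights now [1 0 0 1 1], max=1
Drop 3: L rot1 at col 0 lands with bottom-row=1; cleared 0 line(s) (total 1); column heights now [4 2 0 1 1], max=4
Drop 4: S rot3 at col 2 lands with bottom-row=1; cleared 0 line(s) (total 1); column heights now [4 2 4 3 1], max=4

Answer: 4 2 4 3 1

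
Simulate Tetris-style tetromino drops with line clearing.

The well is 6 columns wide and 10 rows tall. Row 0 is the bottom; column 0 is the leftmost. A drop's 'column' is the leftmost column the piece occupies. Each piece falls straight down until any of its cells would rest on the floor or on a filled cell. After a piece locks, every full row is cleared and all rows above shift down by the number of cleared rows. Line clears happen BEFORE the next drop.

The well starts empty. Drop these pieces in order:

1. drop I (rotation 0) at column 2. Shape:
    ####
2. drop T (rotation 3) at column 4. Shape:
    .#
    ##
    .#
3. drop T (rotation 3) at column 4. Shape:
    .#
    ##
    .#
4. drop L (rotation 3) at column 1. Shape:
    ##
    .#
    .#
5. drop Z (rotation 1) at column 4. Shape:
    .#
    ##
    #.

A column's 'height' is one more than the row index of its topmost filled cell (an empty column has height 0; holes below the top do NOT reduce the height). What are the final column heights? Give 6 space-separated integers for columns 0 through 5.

Answer: 0 4 4 1 8 9

Derivation:
Drop 1: I rot0 at col 2 lands with bottom-row=0; cleared 0 line(s) (total 0); column heights now [0 0 1 1 1 1], max=1
Drop 2: T rot3 at col 4 lands with bottom-row=1; cleared 0 line(s) (total 0); column heights now [0 0 1 1 3 4], max=4
Drop 3: T rot3 at col 4 lands with bottom-row=4; cleared 0 line(s) (total 0); column heights now [0 0 1 1 6 7], max=7
Drop 4: L rot3 at col 1 lands with bottom-row=1; cleared 0 line(s) (total 0); column heights now [0 4 4 1 6 7], max=7
Drop 5: Z rot1 at col 4 lands with bottom-row=6; cleared 0 line(s) (total 0); column heights now [0 4 4 1 8 9], max=9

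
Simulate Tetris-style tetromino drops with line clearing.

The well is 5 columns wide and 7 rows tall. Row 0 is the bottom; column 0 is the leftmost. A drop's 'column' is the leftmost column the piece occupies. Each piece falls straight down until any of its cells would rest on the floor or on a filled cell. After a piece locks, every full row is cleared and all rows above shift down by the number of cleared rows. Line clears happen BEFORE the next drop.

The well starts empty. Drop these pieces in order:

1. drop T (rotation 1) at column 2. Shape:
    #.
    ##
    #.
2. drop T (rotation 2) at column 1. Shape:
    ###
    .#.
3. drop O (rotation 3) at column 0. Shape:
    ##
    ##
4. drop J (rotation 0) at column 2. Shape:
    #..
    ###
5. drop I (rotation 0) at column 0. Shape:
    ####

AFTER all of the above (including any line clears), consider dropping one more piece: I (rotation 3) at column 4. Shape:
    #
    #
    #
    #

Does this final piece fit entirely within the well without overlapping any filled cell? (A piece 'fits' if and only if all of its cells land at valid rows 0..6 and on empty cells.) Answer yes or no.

Answer: yes

Derivation:
Drop 1: T rot1 at col 2 lands with bottom-row=0; cleared 0 line(s) (total 0); column heights now [0 0 3 2 0], max=3
Drop 2: T rot2 at col 1 lands with bottom-row=3; cleared 0 line(s) (total 0); column heights now [0 5 5 5 0], max=5
Drop 3: O rot3 at col 0 lands with bottom-row=5; cleared 0 line(s) (total 0); column heights now [7 7 5 5 0], max=7
Drop 4: J rot0 at col 2 lands with bottom-row=5; cleared 1 line(s) (total 1); column heights now [6 6 6 5 0], max=6
Drop 5: I rot0 at col 0 lands with bottom-row=6; cleared 0 line(s) (total 1); column heights now [7 7 7 7 0], max=7
Test piece I rot3 at col 4 (width 1): heights before test = [7 7 7 7 0]; fits = True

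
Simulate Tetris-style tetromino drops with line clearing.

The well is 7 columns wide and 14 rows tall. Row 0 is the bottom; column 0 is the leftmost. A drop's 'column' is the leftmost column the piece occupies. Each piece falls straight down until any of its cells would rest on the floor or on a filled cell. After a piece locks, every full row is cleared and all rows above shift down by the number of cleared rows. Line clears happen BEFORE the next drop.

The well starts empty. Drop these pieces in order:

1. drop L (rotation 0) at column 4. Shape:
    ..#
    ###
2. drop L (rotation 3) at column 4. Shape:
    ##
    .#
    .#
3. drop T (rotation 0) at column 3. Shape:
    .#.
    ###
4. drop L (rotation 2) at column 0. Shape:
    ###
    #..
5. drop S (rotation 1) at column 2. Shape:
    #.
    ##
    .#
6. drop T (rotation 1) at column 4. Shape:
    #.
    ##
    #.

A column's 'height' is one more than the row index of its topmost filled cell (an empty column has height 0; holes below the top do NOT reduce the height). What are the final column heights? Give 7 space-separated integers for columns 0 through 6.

Drop 1: L rot0 at col 4 lands with bottom-row=0; cleared 0 line(s) (total 0); column heights now [0 0 0 0 1 1 2], max=2
Drop 2: L rot3 at col 4 lands with bottom-row=1; cleared 0 line(s) (total 0); column heights now [0 0 0 0 4 4 2], max=4
Drop 3: T rot0 at col 3 lands with bottom-row=4; cleared 0 line(s) (total 0); column heights now [0 0 0 5 6 5 2], max=6
Drop 4: L rot2 at col 0 lands with bottom-row=0; cleared 0 line(s) (total 0); column heights now [2 2 2 5 6 5 2], max=6
Drop 5: S rot1 at col 2 lands with bottom-row=5; cleared 0 line(s) (total 0); column heights now [2 2 8 7 6 5 2], max=8
Drop 6: T rot1 at col 4 lands with bottom-row=6; cleared 0 line(s) (total 0); column heights now [2 2 8 7 9 8 2], max=9

Answer: 2 2 8 7 9 8 2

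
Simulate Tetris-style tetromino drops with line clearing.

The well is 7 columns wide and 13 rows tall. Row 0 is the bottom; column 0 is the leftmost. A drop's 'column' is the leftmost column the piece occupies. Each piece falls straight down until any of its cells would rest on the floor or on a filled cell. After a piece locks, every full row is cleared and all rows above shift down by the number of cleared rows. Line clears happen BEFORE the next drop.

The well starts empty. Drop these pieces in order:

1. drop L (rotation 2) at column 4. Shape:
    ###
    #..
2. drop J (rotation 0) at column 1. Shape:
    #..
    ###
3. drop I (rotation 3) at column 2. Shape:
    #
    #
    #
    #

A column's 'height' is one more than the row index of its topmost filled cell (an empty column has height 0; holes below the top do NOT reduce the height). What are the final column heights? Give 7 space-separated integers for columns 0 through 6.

Drop 1: L rot2 at col 4 lands with bottom-row=0; cleared 0 line(s) (total 0); column heights now [0 0 0 0 2 2 2], max=2
Drop 2: J rot0 at col 1 lands with bottom-row=0; cleared 0 line(s) (total 0); column heights now [0 2 1 1 2 2 2], max=2
Drop 3: I rot3 at col 2 lands with bottom-row=1; cleared 0 line(s) (total 0); column heights now [0 2 5 1 2 2 2], max=5

Answer: 0 2 5 1 2 2 2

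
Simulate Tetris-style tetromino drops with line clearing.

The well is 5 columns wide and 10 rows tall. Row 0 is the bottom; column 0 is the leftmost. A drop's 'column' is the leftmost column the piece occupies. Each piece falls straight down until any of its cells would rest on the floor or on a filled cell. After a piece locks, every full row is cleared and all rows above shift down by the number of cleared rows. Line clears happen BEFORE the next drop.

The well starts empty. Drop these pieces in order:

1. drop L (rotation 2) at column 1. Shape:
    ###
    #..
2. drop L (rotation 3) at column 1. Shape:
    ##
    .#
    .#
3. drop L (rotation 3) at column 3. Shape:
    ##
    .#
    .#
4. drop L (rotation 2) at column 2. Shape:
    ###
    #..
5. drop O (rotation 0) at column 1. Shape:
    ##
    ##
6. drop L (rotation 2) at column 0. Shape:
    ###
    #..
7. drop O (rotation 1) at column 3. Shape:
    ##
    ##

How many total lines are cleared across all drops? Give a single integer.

Answer: 1

Derivation:
Drop 1: L rot2 at col 1 lands with bottom-row=0; cleared 0 line(s) (total 0); column heights now [0 2 2 2 0], max=2
Drop 2: L rot3 at col 1 lands with bottom-row=2; cleared 0 line(s) (total 0); column heights now [0 5 5 2 0], max=5
Drop 3: L rot3 at col 3 lands with bottom-row=0; cleared 0 line(s) (total 0); column heights now [0 5 5 3 3], max=5
Drop 4: L rot2 at col 2 lands with bottom-row=5; cleared 0 line(s) (total 0); column heights now [0 5 7 7 7], max=7
Drop 5: O rot0 at col 1 lands with bottom-row=7; cleared 0 line(s) (total 0); column heights now [0 9 9 7 7], max=9
Drop 6: L rot2 at col 0 lands with bottom-row=8; cleared 0 line(s) (total 0); column heights now [10 10 10 7 7], max=10
Drop 7: O rot1 at col 3 lands with bottom-row=7; cleared 1 line(s) (total 1); column heights now [9 9 9 8 8], max=9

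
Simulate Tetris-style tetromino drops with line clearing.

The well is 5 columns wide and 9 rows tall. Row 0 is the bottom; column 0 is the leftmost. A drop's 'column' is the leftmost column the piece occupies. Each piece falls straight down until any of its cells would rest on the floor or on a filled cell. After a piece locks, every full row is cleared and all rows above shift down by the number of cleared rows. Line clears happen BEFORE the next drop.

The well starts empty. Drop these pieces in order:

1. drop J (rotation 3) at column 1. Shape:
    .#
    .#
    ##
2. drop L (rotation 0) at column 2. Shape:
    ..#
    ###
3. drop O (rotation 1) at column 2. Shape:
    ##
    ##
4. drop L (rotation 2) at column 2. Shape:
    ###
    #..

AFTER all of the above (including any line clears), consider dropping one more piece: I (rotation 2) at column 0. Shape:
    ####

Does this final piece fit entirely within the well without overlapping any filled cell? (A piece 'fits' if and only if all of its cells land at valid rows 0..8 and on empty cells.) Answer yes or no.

Answer: yes

Derivation:
Drop 1: J rot3 at col 1 lands with bottom-row=0; cleared 0 line(s) (total 0); column heights now [0 1 3 0 0], max=3
Drop 2: L rot0 at col 2 lands with bottom-row=3; cleared 0 line(s) (total 0); column heights now [0 1 4 4 5], max=5
Drop 3: O rot1 at col 2 lands with bottom-row=4; cleared 0 line(s) (total 0); column heights now [0 1 6 6 5], max=6
Drop 4: L rot2 at col 2 lands with bottom-row=6; cleared 0 line(s) (total 0); column heights now [0 1 8 8 8], max=8
Test piece I rot2 at col 0 (width 4): heights before test = [0 1 8 8 8]; fits = True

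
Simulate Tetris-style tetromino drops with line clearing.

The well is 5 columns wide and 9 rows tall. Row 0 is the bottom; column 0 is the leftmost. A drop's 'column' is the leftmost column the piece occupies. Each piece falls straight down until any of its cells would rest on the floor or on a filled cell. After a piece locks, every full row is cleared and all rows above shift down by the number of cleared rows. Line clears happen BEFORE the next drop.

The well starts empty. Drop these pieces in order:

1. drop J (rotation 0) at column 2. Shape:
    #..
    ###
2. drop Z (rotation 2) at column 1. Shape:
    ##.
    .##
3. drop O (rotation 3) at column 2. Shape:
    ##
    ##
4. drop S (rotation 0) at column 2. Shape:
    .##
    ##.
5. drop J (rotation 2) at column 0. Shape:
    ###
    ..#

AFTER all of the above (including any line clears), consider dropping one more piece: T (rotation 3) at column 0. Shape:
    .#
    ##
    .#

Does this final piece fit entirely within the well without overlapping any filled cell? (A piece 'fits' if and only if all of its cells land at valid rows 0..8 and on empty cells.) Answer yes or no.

Drop 1: J rot0 at col 2 lands with bottom-row=0; cleared 0 line(s) (total 0); column heights now [0 0 2 1 1], max=2
Drop 2: Z rot2 at col 1 lands with bottom-row=2; cleared 0 line(s) (total 0); column heights now [0 4 4 3 1], max=4
Drop 3: O rot3 at col 2 lands with bottom-row=4; cleared 0 line(s) (total 0); column heights now [0 4 6 6 1], max=6
Drop 4: S rot0 at col 2 lands with bottom-row=6; cleared 0 line(s) (total 0); column heights now [0 4 7 8 8], max=8
Drop 5: J rot2 at col 0 lands with bottom-row=7; cleared 0 line(s) (total 0); column heights now [9 9 9 8 8], max=9
Test piece T rot3 at col 0 (width 2): heights before test = [9 9 9 8 8]; fits = False

Answer: no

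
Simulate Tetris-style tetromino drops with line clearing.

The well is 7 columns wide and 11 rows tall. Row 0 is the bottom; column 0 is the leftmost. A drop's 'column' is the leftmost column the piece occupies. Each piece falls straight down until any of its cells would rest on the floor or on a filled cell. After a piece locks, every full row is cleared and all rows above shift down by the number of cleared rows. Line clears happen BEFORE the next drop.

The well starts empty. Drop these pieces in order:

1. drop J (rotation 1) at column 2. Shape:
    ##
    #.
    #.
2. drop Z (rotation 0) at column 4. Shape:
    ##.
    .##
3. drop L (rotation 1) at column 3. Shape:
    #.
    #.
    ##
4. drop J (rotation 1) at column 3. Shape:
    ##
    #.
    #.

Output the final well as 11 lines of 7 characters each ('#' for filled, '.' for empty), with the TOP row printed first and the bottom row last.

Drop 1: J rot1 at col 2 lands with bottom-row=0; cleared 0 line(s) (total 0); column heights now [0 0 3 3 0 0 0], max=3
Drop 2: Z rot0 at col 4 lands with bottom-row=0; cleared 0 line(s) (total 0); column heights now [0 0 3 3 2 2 1], max=3
Drop 3: L rot1 at col 3 lands with bottom-row=3; cleared 0 line(s) (total 0); column heights now [0 0 3 6 4 2 1], max=6
Drop 4: J rot1 at col 3 lands with bottom-row=6; cleared 0 line(s) (total 0); column heights now [0 0 3 9 9 2 1], max=9

Answer: .......
.......
...##..
...#...
...#...
...#...
...#...
...##..
..##...
..#.##.
..#..##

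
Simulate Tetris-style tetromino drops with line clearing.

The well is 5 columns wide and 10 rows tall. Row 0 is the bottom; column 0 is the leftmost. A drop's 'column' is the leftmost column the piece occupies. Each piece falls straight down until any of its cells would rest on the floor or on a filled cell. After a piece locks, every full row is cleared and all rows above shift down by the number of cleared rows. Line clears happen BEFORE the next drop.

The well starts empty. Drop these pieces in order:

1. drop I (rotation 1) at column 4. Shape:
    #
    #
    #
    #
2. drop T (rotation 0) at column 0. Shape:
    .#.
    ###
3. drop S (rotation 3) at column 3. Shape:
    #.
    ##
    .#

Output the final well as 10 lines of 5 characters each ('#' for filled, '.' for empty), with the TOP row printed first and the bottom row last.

Answer: .....
.....
.....
...#.
...##
....#
....#
....#
.#..#
###.#

Derivation:
Drop 1: I rot1 at col 4 lands with bottom-row=0; cleared 0 line(s) (total 0); column heights now [0 0 0 0 4], max=4
Drop 2: T rot0 at col 0 lands with bottom-row=0; cleared 0 line(s) (total 0); column heights now [1 2 1 0 4], max=4
Drop 3: S rot3 at col 3 lands with bottom-row=4; cleared 0 line(s) (total 0); column heights now [1 2 1 7 6], max=7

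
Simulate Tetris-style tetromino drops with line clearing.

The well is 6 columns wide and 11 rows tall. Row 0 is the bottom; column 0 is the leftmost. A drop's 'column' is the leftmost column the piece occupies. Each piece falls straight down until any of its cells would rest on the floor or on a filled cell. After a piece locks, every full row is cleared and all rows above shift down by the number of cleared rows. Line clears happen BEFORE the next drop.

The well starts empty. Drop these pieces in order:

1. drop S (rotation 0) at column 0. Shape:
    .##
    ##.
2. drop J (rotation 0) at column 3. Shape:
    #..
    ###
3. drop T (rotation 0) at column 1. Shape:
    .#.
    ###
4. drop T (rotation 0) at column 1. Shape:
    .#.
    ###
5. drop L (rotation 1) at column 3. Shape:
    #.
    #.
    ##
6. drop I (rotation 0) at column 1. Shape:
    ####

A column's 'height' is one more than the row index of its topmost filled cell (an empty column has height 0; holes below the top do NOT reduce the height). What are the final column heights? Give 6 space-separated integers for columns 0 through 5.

Answer: 1 9 9 9 9 1

Derivation:
Drop 1: S rot0 at col 0 lands with bottom-row=0; cleared 0 line(s) (total 0); column heights now [1 2 2 0 0 0], max=2
Drop 2: J rot0 at col 3 lands with bottom-row=0; cleared 0 line(s) (total 0); column heights now [1 2 2 2 1 1], max=2
Drop 3: T rot0 at col 1 lands with bottom-row=2; cleared 0 line(s) (total 0); column heights now [1 3 4 3 1 1], max=4
Drop 4: T rot0 at col 1 lands with bottom-row=4; cleared 0 line(s) (total 0); column heights now [1 5 6 5 1 1], max=6
Drop 5: L rot1 at col 3 lands with bottom-row=5; cleared 0 line(s) (total 0); column heights now [1 5 6 8 6 1], max=8
Drop 6: I rot0 at col 1 lands with bottom-row=8; cleared 0 line(s) (total 0); column heights now [1 9 9 9 9 1], max=9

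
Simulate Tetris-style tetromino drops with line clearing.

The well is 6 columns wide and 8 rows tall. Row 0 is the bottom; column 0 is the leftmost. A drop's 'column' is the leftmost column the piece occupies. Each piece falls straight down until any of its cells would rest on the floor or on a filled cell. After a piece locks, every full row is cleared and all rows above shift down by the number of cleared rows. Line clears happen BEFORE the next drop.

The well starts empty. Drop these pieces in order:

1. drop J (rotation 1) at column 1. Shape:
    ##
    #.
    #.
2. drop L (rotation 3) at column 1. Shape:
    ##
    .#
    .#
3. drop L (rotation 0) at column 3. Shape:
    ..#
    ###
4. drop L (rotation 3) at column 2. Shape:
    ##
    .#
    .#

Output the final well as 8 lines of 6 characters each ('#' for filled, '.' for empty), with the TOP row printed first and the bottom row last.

Drop 1: J rot1 at col 1 lands with bottom-row=0; cleared 0 line(s) (total 0); column heights now [0 3 3 0 0 0], max=3
Drop 2: L rot3 at col 1 lands with bottom-row=3; cleared 0 line(s) (total 0); column heights now [0 6 6 0 0 0], max=6
Drop 3: L rot0 at col 3 lands with bottom-row=0; cleared 0 line(s) (total 0); column heights now [0 6 6 1 1 2], max=6
Drop 4: L rot3 at col 2 lands with bottom-row=4; cleared 0 line(s) (total 0); column heights now [0 6 7 7 1 2], max=7

Answer: ......
..##..
.###..
..##..
..#...
.##...
.#...#
.#.###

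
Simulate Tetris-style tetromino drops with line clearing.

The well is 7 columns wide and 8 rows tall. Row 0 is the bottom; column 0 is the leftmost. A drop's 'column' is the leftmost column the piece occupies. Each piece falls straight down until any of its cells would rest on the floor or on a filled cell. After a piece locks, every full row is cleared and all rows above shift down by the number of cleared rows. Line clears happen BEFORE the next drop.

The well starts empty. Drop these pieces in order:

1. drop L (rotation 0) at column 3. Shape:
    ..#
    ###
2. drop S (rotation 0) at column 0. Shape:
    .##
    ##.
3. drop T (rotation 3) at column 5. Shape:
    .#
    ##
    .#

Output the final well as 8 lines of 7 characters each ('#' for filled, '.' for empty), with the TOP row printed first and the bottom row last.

Drop 1: L rot0 at col 3 lands with bottom-row=0; cleared 0 line(s) (total 0); column heights now [0 0 0 1 1 2 0], max=2
Drop 2: S rot0 at col 0 lands with bottom-row=0; cleared 0 line(s) (total 0); column heights now [1 2 2 1 1 2 0], max=2
Drop 3: T rot3 at col 5 lands with bottom-row=1; cleared 0 line(s) (total 0); column heights now [1 2 2 1 1 3 4], max=4

Answer: .......
.......
.......
.......
......#
.....##
.##..##
##.###.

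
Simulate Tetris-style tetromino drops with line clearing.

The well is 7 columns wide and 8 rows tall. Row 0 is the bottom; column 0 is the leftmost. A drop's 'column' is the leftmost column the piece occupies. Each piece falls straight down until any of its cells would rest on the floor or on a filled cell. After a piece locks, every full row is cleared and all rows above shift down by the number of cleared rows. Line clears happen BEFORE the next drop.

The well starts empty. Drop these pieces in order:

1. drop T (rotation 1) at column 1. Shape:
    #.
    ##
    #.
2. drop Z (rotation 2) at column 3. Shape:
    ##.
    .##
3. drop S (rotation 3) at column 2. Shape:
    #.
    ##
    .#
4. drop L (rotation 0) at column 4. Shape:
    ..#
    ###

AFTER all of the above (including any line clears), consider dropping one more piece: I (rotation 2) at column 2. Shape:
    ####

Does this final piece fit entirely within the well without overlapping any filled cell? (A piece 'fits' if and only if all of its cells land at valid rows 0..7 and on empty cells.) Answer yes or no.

Answer: yes

Derivation:
Drop 1: T rot1 at col 1 lands with bottom-row=0; cleared 0 line(s) (total 0); column heights now [0 3 2 0 0 0 0], max=3
Drop 2: Z rot2 at col 3 lands with bottom-row=0; cleared 0 line(s) (total 0); column heights now [0 3 2 2 2 1 0], max=3
Drop 3: S rot3 at col 2 lands with bottom-row=2; cleared 0 line(s) (total 0); column heights now [0 3 5 4 2 1 0], max=5
Drop 4: L rot0 at col 4 lands with bottom-row=2; cleared 0 line(s) (total 0); column heights now [0 3 5 4 3 3 4], max=5
Test piece I rot2 at col 2 (width 4): heights before test = [0 3 5 4 3 3 4]; fits = True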